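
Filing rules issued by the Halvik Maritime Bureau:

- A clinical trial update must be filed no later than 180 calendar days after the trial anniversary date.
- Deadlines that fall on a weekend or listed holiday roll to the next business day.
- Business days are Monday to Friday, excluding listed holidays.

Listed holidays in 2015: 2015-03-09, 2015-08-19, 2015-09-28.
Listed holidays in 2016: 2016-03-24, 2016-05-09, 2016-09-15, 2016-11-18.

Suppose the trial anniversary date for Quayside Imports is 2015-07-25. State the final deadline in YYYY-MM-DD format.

180 calendar days after 2015-07-25 is 2016-01-21.
2016-01-21 falls on a Thursday, which is a business day, so no adjustment is needed.
Deadline: 2016-01-21.

2016-01-21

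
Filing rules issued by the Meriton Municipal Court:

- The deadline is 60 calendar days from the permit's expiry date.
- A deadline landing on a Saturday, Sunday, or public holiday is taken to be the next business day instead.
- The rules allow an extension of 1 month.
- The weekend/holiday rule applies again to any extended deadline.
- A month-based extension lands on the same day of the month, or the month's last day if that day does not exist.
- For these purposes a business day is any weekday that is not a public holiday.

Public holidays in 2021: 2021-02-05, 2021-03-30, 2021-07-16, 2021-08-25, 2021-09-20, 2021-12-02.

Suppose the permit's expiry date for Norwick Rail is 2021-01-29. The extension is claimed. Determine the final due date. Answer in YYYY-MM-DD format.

2021-04-30

Trigger date 2021-01-29 + 60 calendar days = 2021-03-30.
2021-03-30 is a listed holiday; the next business day is 2021-03-31 (Wednesday).
The 1 month extension carries 2021-03-31 to 2021-04-30 (day 31 does not exist in April, so the month's last day is used).
2021-04-30 (Friday) is already a business day.
Deadline: 2021-04-30.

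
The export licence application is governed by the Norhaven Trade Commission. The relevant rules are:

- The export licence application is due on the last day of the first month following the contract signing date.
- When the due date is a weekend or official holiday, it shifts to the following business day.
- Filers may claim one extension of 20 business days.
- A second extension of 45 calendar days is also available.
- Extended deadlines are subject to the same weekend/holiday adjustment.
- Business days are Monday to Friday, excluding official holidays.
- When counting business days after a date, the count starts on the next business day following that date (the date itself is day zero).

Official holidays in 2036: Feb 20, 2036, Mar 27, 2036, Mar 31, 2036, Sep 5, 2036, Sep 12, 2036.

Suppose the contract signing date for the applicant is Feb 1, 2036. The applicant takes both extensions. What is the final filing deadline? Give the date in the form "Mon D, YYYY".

1 month after Feb 1, 2036 is March 2036; that month ends on Mar 31, 2036.
Mar 31, 2036 falls on a listed holiday. Rolling to the next business day gives Apr 1, 2036, a Tuesday.
Applying the 20-business-day extension: 20 business days after Apr 1, 2036 is Apr 29, 2036.
Apr 29, 2036 is a Tuesday and not a listed holiday, so it stands.
Applying the 45-calendar-day extension: Apr 29, 2036 + 45 days = Jun 13, 2036.
Jun 13, 2036 (Friday) is already a business day.
So the filing is due Jun 13, 2036.

Jun 13, 2036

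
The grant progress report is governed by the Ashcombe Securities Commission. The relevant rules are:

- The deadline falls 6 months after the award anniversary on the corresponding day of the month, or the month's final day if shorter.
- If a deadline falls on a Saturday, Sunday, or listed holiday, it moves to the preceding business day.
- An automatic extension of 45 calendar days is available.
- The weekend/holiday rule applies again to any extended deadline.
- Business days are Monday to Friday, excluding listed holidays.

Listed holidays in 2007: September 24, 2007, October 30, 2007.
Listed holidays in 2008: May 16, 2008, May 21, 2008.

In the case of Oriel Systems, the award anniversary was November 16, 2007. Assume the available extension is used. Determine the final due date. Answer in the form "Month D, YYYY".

June 27, 2008

6 months from November 16, 2007 is May 16, 2008.
Because May 16, 2008 is a listed holiday, the deadline becomes May 15, 2008 (Thursday).
The 45-calendar-day extension moves the deadline from May 15, 2008 to June 29, 2008.
June 29, 2008 falls on a Sunday. Rolling to the preceding business day gives June 27, 2008, a Friday.
So the filing is due June 27, 2008.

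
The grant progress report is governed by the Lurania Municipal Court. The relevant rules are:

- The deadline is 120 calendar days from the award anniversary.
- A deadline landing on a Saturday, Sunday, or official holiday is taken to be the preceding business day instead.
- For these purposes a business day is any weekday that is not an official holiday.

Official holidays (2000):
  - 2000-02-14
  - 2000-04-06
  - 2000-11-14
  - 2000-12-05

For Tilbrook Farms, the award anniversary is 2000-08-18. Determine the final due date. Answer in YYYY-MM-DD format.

2000-12-15

Trigger date 2000-08-18 + 120 calendar days = 2000-12-16.
2000-12-16 is a Saturday; the preceding business day is 2000-12-15 (Friday).
So the filing is due 2000-12-15.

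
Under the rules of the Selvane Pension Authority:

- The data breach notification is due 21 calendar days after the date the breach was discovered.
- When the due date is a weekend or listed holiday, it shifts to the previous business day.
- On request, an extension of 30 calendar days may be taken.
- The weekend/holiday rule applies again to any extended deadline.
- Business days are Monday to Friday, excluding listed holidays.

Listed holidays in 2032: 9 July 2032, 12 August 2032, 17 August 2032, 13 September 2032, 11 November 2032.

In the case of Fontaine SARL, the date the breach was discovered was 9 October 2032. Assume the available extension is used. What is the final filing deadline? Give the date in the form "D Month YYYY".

Adding 21 calendar days to 9 October 2032 gives 30 October 2032.
30 October 2032 falls on a Saturday. Rolling to the preceding business day gives 29 October 2032, a Friday.
Applying the 30-calendar-day extension: 29 October 2032 + 30 days = 28 November 2032.
28 November 2032 is a Sunday; the preceding business day is 26 November 2032 (Friday).
Final deadline: 26 November 2032.

26 November 2032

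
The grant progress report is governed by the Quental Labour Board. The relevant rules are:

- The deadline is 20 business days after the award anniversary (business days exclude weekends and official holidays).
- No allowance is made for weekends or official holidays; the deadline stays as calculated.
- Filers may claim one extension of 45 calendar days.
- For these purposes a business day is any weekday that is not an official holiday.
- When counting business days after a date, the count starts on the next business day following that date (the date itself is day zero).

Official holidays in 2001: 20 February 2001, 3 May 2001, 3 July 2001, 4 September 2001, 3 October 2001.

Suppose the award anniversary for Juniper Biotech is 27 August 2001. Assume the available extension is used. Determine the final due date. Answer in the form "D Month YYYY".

9 November 2001

Counting 20 business days after 27 August 2001 (skipping weekends and listed holidays) reaches 25 September 2001.
25 September 2001 falls on a Tuesday. The rules make no weekend/holiday allowance, so it remains 25 September 2001.
With the 45-day extension, 25 September 2001 becomes 9 November 2001.
No adjustment is made for weekends or holidays, so 9 November 2001 stands.
The final due date is 9 November 2001.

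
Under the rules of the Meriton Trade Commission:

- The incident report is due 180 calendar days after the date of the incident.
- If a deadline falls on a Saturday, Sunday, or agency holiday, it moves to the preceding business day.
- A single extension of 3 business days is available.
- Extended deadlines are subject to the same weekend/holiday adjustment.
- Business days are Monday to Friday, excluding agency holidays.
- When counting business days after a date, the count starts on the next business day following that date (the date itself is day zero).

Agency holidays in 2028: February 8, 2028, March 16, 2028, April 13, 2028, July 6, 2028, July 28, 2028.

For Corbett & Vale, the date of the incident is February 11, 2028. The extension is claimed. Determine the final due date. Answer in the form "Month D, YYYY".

August 14, 2028

Trigger date February 11, 2028 + 180 calendar days = August 9, 2028.
August 9, 2028 is a Wednesday and not a listed holiday, so it stands.
Counting 3 further business days from August 9, 2028 reaches August 14, 2028.
August 14, 2028 is a Monday and not a listed holiday, so it stands.
The final due date is August 14, 2028.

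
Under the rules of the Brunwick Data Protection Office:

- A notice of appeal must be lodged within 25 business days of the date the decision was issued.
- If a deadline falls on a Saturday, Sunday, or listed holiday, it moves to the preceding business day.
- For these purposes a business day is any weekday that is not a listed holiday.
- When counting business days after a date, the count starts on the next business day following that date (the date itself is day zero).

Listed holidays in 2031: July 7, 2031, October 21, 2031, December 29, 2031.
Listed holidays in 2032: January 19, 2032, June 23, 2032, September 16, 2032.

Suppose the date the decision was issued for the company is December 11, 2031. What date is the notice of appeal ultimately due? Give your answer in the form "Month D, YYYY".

January 16, 2032

Counting 25 business days after December 11, 2031 (skipping weekends and listed holidays) reaches January 16, 2032.
January 16, 2032 (Friday) is already a business day.
Deadline: January 16, 2032.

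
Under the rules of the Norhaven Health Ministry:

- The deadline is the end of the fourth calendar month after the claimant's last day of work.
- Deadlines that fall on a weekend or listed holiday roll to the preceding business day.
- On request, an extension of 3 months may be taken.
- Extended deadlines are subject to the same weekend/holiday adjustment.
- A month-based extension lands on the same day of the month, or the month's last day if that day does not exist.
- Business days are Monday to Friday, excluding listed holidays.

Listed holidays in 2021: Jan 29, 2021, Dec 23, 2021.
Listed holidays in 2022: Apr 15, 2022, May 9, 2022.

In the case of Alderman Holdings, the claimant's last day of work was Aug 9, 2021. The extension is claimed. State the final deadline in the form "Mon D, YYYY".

Mar 31, 2022

4 months after Aug 9, 2021 falls in December 2021; the last day of that month is Dec 31, 2021.
Dec 31, 2021 is a Friday and not a listed holiday, so it stands.
Applying the 3 months extension: 3 months after Dec 31, 2021 is Mar 31, 2022.
Mar 31, 2022 falls on a Thursday, which is a business day, so no adjustment is needed.
Deadline: Mar 31, 2022.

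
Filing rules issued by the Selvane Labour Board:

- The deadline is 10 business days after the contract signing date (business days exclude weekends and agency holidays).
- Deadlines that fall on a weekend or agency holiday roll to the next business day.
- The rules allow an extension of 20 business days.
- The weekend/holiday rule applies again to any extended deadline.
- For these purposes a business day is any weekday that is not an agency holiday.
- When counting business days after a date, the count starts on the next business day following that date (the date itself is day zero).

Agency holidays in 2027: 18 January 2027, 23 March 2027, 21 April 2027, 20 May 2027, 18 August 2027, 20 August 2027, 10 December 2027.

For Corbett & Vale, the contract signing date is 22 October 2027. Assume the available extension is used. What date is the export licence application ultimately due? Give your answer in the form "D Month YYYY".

3 December 2027

Counting 10 business days after 22 October 2027 (skipping weekends and listed holidays) reaches 5 November 2027.
Since 5 November 2027 is a Friday and not a holiday, the date is unchanged.
Applying the 20-business-day extension: 20 business days after 5 November 2027 is 3 December 2027.
Since 3 December 2027 is a Friday and not a holiday, the date is unchanged.
So the filing is due 3 December 2027.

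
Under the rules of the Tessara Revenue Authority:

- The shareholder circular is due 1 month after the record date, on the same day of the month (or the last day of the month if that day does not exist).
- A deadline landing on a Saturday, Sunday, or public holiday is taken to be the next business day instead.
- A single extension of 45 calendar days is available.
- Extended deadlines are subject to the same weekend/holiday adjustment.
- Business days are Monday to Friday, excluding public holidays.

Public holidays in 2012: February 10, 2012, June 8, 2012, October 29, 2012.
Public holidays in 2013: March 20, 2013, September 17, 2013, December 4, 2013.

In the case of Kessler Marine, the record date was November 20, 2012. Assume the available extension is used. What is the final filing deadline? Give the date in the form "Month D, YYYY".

February 4, 2013

Moving 1 month forward from November 20, 2012 on the corresponding day gives December 20, 2012.
December 20, 2012 (Thursday) is already a business day.
The 45-calendar-day extension moves the deadline from December 20, 2012 to February 3, 2013.
February 3, 2013 is a Sunday; the next business day is February 4, 2013 (Monday).
The final due date is February 4, 2013.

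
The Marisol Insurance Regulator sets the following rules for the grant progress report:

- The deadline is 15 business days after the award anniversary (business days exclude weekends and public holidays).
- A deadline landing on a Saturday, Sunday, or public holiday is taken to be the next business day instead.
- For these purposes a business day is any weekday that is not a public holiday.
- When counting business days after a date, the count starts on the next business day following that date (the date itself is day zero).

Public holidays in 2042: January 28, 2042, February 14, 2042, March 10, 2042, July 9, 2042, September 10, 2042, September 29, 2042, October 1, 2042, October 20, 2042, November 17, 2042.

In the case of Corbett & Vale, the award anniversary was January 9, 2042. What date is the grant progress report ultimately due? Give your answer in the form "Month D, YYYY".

January 31, 2042

Counting 15 business days after January 9, 2042 (skipping weekends and listed holidays) reaches January 31, 2042.
January 31, 2042 is a Friday and not a listed holiday, so it stands.
Deadline: January 31, 2042.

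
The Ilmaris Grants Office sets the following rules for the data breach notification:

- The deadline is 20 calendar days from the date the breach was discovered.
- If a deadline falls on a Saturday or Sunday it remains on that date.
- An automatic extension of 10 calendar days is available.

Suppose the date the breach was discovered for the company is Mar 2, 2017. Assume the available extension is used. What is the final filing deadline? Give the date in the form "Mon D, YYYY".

Apr 1, 2017

Trigger date Mar 2, 2017 + 20 calendar days = Mar 22, 2017.
Mar 22, 2017 falls on a Wednesday. The rules make no weekend/holiday allowance, so it remains Mar 22, 2017.
The 10-calendar-day extension moves the deadline from Mar 22, 2017 to Apr 1, 2017.
Apr 1, 2017 falls on a Saturday. The rules make no weekend/holiday allowance, so it remains Apr 1, 2017.
So the filing is due Apr 1, 2017.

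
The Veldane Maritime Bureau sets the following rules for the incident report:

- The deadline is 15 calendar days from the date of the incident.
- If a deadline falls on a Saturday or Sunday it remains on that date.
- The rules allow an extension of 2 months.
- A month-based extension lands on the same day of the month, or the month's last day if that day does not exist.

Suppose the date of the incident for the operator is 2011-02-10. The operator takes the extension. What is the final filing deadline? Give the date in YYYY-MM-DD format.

15 calendar days after 2011-02-10 is 2011-02-25.
No adjustment is made for weekends or holidays, so 2011-02-25 stands.
Applying the 2 months extension: 2 months after 2011-02-25 is 2011-04-25.
2011-04-25 is a Monday; no weekend or holiday adjustment applies.
Final deadline: 2011-04-25.

2011-04-25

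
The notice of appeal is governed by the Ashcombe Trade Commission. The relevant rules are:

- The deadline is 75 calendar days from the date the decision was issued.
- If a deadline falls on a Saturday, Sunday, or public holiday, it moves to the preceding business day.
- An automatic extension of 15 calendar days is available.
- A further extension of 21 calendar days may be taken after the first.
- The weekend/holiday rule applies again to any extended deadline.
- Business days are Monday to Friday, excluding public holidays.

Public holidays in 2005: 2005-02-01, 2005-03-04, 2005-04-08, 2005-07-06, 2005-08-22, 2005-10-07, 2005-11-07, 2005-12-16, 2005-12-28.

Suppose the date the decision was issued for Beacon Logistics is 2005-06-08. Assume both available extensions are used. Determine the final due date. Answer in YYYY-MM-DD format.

2005-09-23

Trigger date 2005-06-08 + 75 calendar days = 2005-08-22.
Because 2005-08-22 is a listed holiday, the deadline becomes 2005-08-19 (Friday).
The 15-calendar-day extension moves the deadline from 2005-08-19 to 2005-09-03.
2005-09-03 is a Saturday, so it moves to the preceding business day, 2005-09-02 (Friday).
With the 21-day extension, 2005-09-02 becomes 2005-09-23.
Since 2005-09-23 is a Friday and not a holiday, the date is unchanged.
Deadline: 2005-09-23.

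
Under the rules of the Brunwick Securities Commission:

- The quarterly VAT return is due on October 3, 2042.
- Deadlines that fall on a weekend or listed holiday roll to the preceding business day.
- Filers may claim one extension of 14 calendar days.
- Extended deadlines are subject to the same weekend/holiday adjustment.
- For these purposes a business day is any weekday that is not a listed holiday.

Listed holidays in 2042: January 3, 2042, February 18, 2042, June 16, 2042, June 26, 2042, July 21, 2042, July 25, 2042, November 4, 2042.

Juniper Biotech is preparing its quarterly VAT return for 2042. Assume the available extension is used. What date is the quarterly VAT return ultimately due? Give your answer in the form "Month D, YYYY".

October 17, 2042

The stated deadline is October 3, 2042.
October 3, 2042 falls on a Friday, which is a business day, so no adjustment is needed.
The 14-calendar-day extension moves the deadline from October 3, 2042 to October 17, 2042.
October 17, 2042 is a Friday and not a listed holiday, so it stands.
The final due date is October 17, 2042.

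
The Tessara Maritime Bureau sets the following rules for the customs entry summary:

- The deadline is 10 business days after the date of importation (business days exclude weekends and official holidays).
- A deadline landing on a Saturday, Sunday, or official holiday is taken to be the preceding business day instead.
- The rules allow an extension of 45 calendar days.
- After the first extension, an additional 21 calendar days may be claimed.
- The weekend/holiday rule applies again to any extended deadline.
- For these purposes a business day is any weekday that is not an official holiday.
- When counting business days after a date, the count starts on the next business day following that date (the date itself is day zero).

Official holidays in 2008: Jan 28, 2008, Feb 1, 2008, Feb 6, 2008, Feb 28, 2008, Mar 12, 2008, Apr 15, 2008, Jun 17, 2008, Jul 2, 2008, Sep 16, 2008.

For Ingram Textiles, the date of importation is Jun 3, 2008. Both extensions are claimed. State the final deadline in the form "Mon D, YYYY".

Counting 10 business days after Jun 3, 2008 (skipping weekends and listed holidays) reaches Jun 18, 2008.
Jun 18, 2008 is a Wednesday and not a listed holiday, so it stands.
The 45-calendar-day extension moves the deadline from Jun 18, 2008 to Aug 2, 2008.
Because Aug 2, 2008 is a Saturday, the deadline becomes Aug 1, 2008 (Friday).
With the 21-day extension, Aug 1, 2008 becomes Aug 22, 2008.
Aug 22, 2008 falls on a Friday, which is a business day, so no adjustment is needed.
The final due date is Aug 22, 2008.

Aug 22, 2008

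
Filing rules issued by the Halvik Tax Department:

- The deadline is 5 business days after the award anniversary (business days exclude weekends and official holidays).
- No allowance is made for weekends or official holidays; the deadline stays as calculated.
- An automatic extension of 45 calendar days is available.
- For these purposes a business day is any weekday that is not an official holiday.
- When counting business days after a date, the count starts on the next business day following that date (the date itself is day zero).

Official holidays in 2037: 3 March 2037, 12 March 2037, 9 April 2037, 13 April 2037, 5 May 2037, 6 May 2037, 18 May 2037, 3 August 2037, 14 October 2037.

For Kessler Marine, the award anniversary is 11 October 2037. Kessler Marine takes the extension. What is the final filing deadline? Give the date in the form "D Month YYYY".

3 December 2037

Counting 5 business days after 11 October 2037 (skipping weekends and listed holidays) reaches 19 October 2037.
No adjustment is made for weekends or holidays, so 19 October 2037 stands.
Add the 45 calendar-day extension to 19 October 2037: 3 December 2037.
No adjustment is made for weekends or holidays, so 3 December 2037 stands.
So the filing is due 3 December 2037.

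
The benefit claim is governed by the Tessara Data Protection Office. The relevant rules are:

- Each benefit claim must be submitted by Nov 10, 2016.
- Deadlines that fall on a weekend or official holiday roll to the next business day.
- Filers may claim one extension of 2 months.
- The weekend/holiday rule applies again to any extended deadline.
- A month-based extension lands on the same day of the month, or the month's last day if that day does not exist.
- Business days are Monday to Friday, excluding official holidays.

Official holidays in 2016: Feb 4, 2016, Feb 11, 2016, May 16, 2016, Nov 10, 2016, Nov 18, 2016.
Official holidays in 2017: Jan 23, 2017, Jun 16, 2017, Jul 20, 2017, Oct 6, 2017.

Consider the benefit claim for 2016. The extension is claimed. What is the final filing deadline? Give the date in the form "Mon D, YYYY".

Jan 11, 2017

The stated deadline is Nov 10, 2016.
Nov 10, 2016 is a listed holiday; the next business day is Nov 11, 2016 (Friday).
The 2 months extension carries Nov 11, 2016 to Jan 11, 2017.
Since Jan 11, 2017 is a Wednesday and not a holiday, the date is unchanged.
The final due date is Jan 11, 2017.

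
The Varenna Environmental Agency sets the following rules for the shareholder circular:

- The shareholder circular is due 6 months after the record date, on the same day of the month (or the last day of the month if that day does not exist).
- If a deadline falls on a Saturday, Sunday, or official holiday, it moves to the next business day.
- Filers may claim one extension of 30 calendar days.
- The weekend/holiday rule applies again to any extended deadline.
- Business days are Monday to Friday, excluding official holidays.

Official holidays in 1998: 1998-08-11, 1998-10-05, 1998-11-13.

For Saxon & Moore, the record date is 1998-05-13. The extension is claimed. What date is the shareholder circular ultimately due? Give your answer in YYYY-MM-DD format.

6 months from 1998-05-13 is 1998-11-13.
1998-11-13 is a listed holiday; the next business day is 1998-11-16 (Monday).
Add the 30 calendar-day extension to 1998-11-16: 1998-12-16.
Since 1998-12-16 is a Wednesday and not a holiday, the date is unchanged.
Deadline: 1998-12-16.

1998-12-16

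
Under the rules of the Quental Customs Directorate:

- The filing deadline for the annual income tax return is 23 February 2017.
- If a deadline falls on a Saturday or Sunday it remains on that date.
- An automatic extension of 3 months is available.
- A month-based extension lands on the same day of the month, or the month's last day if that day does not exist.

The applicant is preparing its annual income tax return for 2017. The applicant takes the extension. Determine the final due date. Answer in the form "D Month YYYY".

The stated deadline is 23 February 2017.
23 February 2017 falls on a Thursday. The rules make no weekend/holiday allowance, so it remains 23 February 2017.
The 3 months extension carries 23 February 2017 to 23 May 2017.
23 May 2017 falls on a Tuesday. The rules make no weekend/holiday allowance, so it remains 23 May 2017.
Deadline: 23 May 2017.

23 May 2017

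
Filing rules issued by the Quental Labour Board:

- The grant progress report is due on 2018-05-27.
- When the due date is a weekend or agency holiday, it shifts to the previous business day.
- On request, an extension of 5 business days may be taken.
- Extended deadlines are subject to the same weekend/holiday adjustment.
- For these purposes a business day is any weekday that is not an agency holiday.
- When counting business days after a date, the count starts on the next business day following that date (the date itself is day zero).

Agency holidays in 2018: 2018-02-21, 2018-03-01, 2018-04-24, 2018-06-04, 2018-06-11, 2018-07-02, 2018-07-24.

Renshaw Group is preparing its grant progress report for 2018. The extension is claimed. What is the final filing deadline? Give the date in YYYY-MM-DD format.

The statutory due date is 2018-05-27.
2018-05-27 is a Sunday, so it moves to the preceding business day, 2018-05-25 (Friday).
Counting 5 further business days from 2018-05-25 reaches 2018-06-01.
2018-06-01 (Friday) is already a business day.
The final due date is 2018-06-01.

2018-06-01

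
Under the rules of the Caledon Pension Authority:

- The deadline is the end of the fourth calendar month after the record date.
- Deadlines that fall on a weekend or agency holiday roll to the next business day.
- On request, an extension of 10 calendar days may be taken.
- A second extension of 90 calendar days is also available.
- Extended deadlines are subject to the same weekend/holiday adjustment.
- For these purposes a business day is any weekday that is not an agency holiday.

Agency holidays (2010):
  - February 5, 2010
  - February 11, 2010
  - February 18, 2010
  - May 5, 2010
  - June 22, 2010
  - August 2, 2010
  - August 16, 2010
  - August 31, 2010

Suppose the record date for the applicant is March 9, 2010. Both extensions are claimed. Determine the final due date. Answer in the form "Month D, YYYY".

4 months after March 9, 2010 falls in July 2010; the last day of that month is July 31, 2010.
Because July 31, 2010 is a Saturday, the deadline becomes August 3, 2010 (Tuesday).
The 10-calendar-day extension moves the deadline from August 3, 2010 to August 13, 2010.
August 13, 2010 falls on a Friday, which is a business day, so no adjustment is needed.
The 90-calendar-day extension moves the deadline from August 13, 2010 to November 11, 2010.
Since November 11, 2010 is a Thursday and not a holiday, the date is unchanged.
The final due date is November 11, 2010.

November 11, 2010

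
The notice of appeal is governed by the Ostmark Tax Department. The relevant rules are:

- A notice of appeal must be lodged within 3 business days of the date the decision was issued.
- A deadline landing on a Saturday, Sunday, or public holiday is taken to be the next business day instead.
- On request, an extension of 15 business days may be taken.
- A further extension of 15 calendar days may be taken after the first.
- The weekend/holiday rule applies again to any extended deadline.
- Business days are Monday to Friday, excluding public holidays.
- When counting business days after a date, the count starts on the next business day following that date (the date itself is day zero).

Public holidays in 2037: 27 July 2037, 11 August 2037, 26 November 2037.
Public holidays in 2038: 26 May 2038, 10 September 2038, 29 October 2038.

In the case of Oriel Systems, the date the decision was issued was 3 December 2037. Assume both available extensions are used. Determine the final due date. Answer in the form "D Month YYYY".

13 January 2038

Counting 3 business days after 3 December 2037 (skipping weekends and listed holidays) reaches 8 December 2037.
Since 8 December 2037 is a Tuesday and not a holiday, the date is unchanged.
Counting 15 further business days from 8 December 2037 reaches 29 December 2037.
Since 29 December 2037 is a Tuesday and not a holiday, the date is unchanged.
With the 15-day extension, 29 December 2037 becomes 13 January 2038.
13 January 2038 (Wednesday) is already a business day.
Final deadline: 13 January 2038.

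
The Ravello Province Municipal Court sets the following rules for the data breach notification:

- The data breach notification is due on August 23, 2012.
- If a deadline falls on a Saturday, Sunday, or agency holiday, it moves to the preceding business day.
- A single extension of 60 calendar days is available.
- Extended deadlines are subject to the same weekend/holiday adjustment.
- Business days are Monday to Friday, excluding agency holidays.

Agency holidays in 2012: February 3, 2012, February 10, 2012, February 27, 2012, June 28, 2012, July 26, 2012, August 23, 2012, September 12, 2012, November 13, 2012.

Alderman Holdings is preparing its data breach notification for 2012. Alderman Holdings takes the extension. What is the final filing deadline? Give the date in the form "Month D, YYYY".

Start from the fixed due date, August 23, 2012.
August 23, 2012 falls on a listed holiday. Rolling to the preceding business day gives August 22, 2012, a Wednesday.
Applying the 60-calendar-day extension: August 22, 2012 + 60 days = October 21, 2012.
Because October 21, 2012 is a Sunday, the deadline becomes October 19, 2012 (Friday).
So the filing is due October 19, 2012.

October 19, 2012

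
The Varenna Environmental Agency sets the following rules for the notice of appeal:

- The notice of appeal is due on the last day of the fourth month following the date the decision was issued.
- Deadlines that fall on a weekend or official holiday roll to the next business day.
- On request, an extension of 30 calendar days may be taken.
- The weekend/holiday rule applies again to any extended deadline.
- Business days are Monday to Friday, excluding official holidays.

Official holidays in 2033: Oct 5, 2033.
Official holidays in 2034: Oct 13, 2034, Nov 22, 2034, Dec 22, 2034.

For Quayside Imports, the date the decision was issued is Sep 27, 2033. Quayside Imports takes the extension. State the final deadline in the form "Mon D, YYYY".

Mar 2, 2034

4 months after Sep 27, 2033 is January 2034; that month ends on Jan 31, 2034.
Jan 31, 2034 (Tuesday) is already a business day.
With the 30-day extension, Jan 31, 2034 becomes Mar 2, 2034.
Mar 2, 2034 falls on a Thursday, which is a business day, so no adjustment is needed.
Deadline: Mar 2, 2034.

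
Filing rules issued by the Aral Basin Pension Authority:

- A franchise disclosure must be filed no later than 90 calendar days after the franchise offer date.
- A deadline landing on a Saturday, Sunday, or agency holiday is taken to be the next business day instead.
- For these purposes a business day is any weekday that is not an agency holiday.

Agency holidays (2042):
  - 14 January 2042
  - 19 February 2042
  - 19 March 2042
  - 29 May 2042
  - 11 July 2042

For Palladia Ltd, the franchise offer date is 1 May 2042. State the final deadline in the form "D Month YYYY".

30 July 2042

90 calendar days after 1 May 2042 is 30 July 2042.
30 July 2042 (Wednesday) is already a business day.
So the filing is due 30 July 2042.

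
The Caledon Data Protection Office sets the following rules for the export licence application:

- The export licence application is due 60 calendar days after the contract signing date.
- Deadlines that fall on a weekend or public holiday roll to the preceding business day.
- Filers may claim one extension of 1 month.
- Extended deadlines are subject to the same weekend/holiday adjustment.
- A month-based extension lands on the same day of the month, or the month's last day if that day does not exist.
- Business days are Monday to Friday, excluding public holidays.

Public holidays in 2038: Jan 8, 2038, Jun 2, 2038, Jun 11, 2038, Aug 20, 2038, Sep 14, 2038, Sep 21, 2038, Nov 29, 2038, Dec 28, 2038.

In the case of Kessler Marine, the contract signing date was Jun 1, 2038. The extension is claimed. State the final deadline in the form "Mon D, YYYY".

60 calendar days after Jun 1, 2038 is Jul 31, 2038.
Because Jul 31, 2038 is a Saturday, the deadline becomes Jul 30, 2038 (Friday).
Applying the 1 month extension: 1 month after Jul 30, 2038 is Aug 30, 2038.
Aug 30, 2038 falls on a Monday, which is a business day, so no adjustment is needed.
Final deadline: Aug 30, 2038.

Aug 30, 2038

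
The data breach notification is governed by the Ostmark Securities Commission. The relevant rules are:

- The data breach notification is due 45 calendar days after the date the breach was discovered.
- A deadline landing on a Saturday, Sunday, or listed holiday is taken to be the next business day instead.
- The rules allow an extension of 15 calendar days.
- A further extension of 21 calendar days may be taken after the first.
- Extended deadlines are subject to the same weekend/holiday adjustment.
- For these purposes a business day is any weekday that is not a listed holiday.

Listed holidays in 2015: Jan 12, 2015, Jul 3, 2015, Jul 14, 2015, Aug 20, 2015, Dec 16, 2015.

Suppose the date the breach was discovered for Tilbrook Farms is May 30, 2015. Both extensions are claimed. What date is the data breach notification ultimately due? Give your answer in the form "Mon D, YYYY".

45 calendar days after May 30, 2015 is Jul 14, 2015.
Jul 14, 2015 falls on a listed holiday. Rolling to the next business day gives Jul 15, 2015, a Wednesday.
Applying the 15-calendar-day extension: Jul 15, 2015 + 15 days = Jul 30, 2015.
Since Jul 30, 2015 is a Thursday and not a holiday, the date is unchanged.
Add the 21 calendar-day extension to Jul 30, 2015: Aug 20, 2015.
Because Aug 20, 2015 is a listed holiday, the deadline becomes Aug 21, 2015 (Friday).
Deadline: Aug 21, 2015.

Aug 21, 2015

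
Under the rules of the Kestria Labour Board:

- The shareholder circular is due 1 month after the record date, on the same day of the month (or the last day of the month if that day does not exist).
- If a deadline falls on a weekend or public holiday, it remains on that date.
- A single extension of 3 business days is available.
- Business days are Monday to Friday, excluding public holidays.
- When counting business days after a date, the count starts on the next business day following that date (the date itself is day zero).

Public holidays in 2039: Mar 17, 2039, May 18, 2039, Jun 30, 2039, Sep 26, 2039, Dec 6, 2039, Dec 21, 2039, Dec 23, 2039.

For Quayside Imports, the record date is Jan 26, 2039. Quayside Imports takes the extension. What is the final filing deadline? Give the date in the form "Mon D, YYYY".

Mar 2, 2039

1 month after Jan 26, 2039, on the same day of the month, is Feb 26, 2039.
Feb 26, 2039 falls on a Saturday. The rules make no weekend/holiday allowance, so it remains Feb 26, 2039.
Applying the 3-business-day extension: 3 business days after Feb 26, 2039 is Mar 2, 2039.
Mar 2, 2039 falls on a Wednesday. The rules make no weekend/holiday allowance, so it remains Mar 2, 2039.
So the filing is due Mar 2, 2039.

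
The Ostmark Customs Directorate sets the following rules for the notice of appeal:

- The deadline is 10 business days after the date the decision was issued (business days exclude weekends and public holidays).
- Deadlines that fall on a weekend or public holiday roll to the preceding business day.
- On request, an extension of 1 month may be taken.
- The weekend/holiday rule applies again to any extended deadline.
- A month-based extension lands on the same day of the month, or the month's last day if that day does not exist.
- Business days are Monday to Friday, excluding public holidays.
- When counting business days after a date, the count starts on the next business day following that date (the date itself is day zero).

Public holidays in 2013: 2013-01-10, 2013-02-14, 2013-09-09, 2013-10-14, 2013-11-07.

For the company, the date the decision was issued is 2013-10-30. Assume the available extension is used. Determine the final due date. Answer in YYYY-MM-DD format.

10 business days after 2013-10-30, excluding weekends and holidays, is 2013-11-14.
2013-11-14 is a Thursday and not a listed holiday, so it stands.
Add 1 month to 2013-11-14: 2013-12-14.
Because 2013-12-14 is a Saturday, the deadline becomes 2013-12-13 (Friday).
The final due date is 2013-12-13.

2013-12-13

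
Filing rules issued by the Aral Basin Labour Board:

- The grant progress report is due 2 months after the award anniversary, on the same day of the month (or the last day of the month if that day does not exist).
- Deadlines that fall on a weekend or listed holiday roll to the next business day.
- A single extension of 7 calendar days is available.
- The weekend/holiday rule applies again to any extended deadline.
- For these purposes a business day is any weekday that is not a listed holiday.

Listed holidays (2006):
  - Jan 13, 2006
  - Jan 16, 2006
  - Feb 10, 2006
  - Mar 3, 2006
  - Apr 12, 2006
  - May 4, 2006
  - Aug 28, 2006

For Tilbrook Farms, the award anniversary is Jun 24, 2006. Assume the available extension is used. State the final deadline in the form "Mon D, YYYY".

2 months from Jun 24, 2006 is Aug 24, 2006.
Aug 24, 2006 (Thursday) is already a business day.
Add the 7 calendar-day extension to Aug 24, 2006: Aug 31, 2006.
Aug 31, 2006 falls on a Thursday, which is a business day, so no adjustment is needed.
Final deadline: Aug 31, 2006.

Aug 31, 2006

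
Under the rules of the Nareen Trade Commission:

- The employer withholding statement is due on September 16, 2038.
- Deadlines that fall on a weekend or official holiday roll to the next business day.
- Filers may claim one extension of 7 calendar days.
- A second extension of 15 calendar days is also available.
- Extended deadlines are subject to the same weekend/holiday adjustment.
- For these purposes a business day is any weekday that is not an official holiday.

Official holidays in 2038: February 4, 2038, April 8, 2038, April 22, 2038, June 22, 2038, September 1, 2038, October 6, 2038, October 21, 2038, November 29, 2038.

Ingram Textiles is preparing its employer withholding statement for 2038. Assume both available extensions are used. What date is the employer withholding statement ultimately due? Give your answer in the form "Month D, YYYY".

The stated deadline is September 16, 2038.
September 16, 2038 (Thursday) is already a business day.
The 7-calendar-day extension moves the deadline from September 16, 2038 to September 23, 2038.
September 23, 2038 (Thursday) is already a business day.
Add the 15 calendar-day extension to September 23, 2038: October 8, 2038.
Since October 8, 2038 is a Friday and not a holiday, the date is unchanged.
So the filing is due October 8, 2038.

October 8, 2038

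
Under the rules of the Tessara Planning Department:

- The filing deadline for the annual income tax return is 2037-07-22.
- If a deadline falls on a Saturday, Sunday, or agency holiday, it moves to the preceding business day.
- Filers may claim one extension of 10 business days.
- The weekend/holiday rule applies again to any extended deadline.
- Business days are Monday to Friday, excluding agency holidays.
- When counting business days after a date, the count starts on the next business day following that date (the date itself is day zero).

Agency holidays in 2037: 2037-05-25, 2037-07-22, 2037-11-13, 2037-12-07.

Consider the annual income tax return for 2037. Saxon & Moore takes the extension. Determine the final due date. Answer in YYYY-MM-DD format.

The statutory due date is 2037-07-22.
2037-07-22 falls on a listed holiday. Rolling to the preceding business day gives 2037-07-21, a Tuesday.
Counting 10 further business days from 2037-07-21 reaches 2037-08-05.
Since 2037-08-05 is a Wednesday and not a holiday, the date is unchanged.
So the filing is due 2037-08-05.

2037-08-05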